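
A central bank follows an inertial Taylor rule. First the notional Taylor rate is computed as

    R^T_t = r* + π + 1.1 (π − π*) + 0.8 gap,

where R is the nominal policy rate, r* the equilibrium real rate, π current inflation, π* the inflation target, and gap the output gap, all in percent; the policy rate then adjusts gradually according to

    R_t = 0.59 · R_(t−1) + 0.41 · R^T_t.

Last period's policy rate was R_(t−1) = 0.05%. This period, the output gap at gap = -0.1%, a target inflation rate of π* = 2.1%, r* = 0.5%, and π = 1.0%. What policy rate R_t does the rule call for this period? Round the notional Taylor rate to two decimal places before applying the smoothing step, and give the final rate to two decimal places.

R^T_t = 0.5 + 1.0 + 1.1 × (1.0 − 2.1) + 0.8 × (-0.1)
   = 0.5 + 1 − 1.21 − 0.08 = 0.21
R_t = 0.59 × 0.05 + 0.41 × 0.21 = 0.0295 + 0.0861 = 0.12

0.12%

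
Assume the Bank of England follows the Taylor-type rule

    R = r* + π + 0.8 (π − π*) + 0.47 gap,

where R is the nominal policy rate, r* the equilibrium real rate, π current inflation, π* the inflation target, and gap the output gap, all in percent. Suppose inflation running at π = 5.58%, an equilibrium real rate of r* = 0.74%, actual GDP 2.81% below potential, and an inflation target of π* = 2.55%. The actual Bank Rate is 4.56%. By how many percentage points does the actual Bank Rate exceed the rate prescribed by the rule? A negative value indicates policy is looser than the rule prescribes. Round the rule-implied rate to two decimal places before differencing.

Output 2.81% below potential → gap = -2.81.
R = 0.74 + 5.58 + 0.8 × (5.58 − 2.55) + 0.47 × (-2.81)
   = 0.74 + 5.58 + 2.424 − 1.3207 = 7.42
Deviation = 4.56 − 7.42 = -2.86 pp.

-2.86 pp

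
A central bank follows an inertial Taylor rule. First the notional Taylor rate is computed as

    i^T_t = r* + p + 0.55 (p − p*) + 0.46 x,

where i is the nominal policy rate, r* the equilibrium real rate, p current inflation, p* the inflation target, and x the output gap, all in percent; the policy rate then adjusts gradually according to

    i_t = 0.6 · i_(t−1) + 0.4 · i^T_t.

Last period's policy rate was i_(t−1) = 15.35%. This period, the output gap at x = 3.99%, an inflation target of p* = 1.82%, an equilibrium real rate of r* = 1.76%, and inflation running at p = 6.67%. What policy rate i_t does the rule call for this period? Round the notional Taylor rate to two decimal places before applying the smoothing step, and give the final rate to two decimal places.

i^T_t = 1.76 + 6.67 + 0.55 × (6.67 − 1.82) + 0.46 × 3.99
   = 1.76 + 6.67 + 2.6675 + 1.8354 = 12.93
i_t = 0.6 × 15.35 + 0.4 × 12.93 = 9.21 + 5.172 = 14.38

14.38%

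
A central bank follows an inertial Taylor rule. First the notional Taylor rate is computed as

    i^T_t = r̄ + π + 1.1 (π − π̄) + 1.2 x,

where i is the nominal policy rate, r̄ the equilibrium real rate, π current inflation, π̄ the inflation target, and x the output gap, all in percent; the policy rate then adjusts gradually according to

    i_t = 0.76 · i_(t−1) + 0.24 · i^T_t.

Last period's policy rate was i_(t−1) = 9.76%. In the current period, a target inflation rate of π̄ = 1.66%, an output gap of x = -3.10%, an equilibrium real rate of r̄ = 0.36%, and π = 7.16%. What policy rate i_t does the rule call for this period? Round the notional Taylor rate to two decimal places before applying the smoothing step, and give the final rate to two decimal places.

9.78%

i^T_t = 0.36 + 7.16 + 1.1 × (7.16 − 1.66) + 1.2 × (-3.10)
   = 0.36 + 7.16 + 6.05 − 3.72 = 9.85
i_t = 0.76 × 9.76 + 0.24 × 9.85 = 7.4176 + 2.364 = 9.78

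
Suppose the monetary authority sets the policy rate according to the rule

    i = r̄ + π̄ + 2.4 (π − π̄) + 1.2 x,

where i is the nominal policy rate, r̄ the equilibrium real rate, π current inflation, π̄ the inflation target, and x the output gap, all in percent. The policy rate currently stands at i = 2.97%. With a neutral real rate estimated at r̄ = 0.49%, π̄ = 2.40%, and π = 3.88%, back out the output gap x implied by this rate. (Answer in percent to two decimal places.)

1.2 x = 2.97 − 0.49 − 2.40 − 2.4 × (3.88 − 2.40) = -3.472
x = -3.472 / 1.2 = -2.89

-2.89%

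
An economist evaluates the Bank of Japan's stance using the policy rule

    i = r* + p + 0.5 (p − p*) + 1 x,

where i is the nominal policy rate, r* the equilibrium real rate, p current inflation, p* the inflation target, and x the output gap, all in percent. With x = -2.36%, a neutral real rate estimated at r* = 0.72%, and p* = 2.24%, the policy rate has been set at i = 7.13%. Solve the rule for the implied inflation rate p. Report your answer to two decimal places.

6.59%

Collecting p: i = r* + (1 + 0.5) p − 0.5 p* + 1 x
1.5 p = 7.13 − 0.72 + 0.5 × 2.24 − 1 × (-2.36) = 9.89
p = 9.89 / 1.5 = 6.59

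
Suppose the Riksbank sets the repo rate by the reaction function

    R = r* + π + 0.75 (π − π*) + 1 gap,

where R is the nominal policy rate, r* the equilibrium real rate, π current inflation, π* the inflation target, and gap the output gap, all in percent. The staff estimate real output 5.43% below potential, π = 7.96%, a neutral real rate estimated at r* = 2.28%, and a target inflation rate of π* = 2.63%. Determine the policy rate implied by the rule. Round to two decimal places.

Output 5.43% below potential → gap = -5.43.
R = 2.28 + 7.96 + 0.75 × (7.96 − 2.63) + 1 × (-5.43)
   = 2.28 + 7.96 + 3.9975 − 5.43 = 8.81

8.81%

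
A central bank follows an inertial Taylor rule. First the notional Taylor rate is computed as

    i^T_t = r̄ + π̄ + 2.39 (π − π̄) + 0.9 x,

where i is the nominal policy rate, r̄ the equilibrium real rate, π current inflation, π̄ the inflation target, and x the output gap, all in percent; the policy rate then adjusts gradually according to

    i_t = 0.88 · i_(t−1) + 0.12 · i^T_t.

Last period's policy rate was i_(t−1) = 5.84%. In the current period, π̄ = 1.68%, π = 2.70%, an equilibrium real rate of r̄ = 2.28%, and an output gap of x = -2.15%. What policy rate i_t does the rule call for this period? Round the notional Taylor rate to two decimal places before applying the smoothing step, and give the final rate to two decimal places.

i^T_t = 2.28 + 1.68 + 2.39 × (2.70 − 1.68) + 0.9 × (-2.15)
   = 2.28 + 1.68 + 2.4378 − 1.935 = 4.46
i_t = 0.88 × 5.84 + 0.12 × 4.46 = 5.1392 + 0.5352 = 5.67

5.67%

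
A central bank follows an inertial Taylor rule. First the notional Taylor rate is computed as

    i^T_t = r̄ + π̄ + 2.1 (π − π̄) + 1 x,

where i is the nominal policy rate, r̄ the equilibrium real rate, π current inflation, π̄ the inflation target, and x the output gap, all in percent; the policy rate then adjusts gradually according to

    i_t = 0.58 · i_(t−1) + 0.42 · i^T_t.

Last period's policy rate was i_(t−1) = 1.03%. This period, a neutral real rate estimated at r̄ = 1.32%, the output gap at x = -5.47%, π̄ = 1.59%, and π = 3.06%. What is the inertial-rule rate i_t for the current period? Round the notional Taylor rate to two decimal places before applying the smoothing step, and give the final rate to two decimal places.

0.82%

i^T_t = 1.32 + 1.59 + 2.1 × (3.06 − 1.59) + 1 × (-5.47)
   = 1.32 + 1.59 + 3.087 − 5.47 = 0.53
i_t = 0.58 × 1.03 + 0.42 × 0.53 = 0.5974 + 0.2226 = 0.82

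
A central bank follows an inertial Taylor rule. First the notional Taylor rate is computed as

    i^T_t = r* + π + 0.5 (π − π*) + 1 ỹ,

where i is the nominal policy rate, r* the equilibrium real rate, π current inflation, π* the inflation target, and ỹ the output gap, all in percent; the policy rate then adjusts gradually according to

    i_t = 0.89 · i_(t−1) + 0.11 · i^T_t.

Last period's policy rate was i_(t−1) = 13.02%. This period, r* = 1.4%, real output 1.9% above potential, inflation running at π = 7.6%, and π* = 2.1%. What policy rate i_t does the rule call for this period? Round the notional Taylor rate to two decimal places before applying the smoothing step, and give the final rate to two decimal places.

Output 1.9% above potential → ỹ = 1.9.
i^T_t = 1.4 + 7.6 + 0.5 × (7.6 − 2.1) + 1 × 1.9
   = 1.4 + 7.6 + 2.75 + 1.9 = 13.65
i_t = 0.89 × 13.02 + 0.11 × 13.65 = 11.5878 + 1.5015 = 13.09

13.09%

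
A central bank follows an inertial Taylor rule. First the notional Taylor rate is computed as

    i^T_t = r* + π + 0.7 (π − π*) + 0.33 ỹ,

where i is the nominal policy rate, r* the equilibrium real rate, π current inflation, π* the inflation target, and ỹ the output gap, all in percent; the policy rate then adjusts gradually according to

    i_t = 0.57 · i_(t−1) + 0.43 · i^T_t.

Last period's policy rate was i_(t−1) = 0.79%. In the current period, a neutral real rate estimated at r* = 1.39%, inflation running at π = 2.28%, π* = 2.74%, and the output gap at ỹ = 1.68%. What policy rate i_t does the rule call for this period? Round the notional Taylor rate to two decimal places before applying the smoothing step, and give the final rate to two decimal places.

i^T_t = 1.39 + 2.28 + 0.7 × (2.28 − 2.74) + 0.33 × 1.68
   = 1.39 + 2.28 − 0.322 + 0.5544 = 3.90
i_t = 0.57 × 0.79 + 0.43 × 3.90 = 0.4503 + 1.677 = 2.13

2.13%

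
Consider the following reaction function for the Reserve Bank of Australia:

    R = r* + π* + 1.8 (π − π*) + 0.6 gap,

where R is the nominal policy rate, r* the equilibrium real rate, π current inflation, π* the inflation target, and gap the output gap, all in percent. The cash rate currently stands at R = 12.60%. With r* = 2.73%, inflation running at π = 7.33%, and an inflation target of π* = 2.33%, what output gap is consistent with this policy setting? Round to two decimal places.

-2.43%

0.6 gap = 12.60 − 2.73 − 2.33 − 1.8 × (7.33 − 2.33) = -1.46
gap = -1.46 / 0.6 = -2.43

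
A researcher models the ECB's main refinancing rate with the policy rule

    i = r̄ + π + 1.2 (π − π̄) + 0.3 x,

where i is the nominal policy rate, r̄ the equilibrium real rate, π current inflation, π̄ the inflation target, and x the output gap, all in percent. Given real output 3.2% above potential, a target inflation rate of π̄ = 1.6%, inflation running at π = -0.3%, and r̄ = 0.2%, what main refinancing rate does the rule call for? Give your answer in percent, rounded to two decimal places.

-1.42%

Output 3.2% above potential → x = 3.2.
i = 0.2 + (-0.3) + 1.2 × (-0.3 − 1.6) + 0.3 × 3.2
   = 0.2 − 0.3 − 2.28 + 0.96 = -1.42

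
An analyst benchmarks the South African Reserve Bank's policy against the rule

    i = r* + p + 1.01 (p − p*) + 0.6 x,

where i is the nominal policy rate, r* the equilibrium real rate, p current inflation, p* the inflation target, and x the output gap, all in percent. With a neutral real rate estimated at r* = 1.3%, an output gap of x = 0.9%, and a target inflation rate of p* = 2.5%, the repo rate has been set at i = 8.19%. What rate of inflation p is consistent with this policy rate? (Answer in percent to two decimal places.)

Collecting p: i = r* + (1 + 1.01) p − 1.01 p* + 0.6 x
2.01 p = 8.19 − 1.3 + 1.01 × 2.5 − 0.6 × 0.9 = 8.875
p = 8.875 / 2.01 = 4.42

4.42%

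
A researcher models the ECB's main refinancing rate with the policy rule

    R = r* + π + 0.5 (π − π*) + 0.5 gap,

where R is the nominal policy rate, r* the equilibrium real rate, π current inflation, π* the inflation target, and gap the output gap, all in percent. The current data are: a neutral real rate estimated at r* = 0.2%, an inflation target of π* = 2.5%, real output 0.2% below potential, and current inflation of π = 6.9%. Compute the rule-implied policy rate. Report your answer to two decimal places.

9.20%

Output 0.2% below potential → gap = -0.2.
R = 0.2 + 6.9 + 0.5 × (6.9 − 2.5) + 0.5 × (-0.2)
   = 0.2 + 6.9 + 2.2 − 0.1 = 9.20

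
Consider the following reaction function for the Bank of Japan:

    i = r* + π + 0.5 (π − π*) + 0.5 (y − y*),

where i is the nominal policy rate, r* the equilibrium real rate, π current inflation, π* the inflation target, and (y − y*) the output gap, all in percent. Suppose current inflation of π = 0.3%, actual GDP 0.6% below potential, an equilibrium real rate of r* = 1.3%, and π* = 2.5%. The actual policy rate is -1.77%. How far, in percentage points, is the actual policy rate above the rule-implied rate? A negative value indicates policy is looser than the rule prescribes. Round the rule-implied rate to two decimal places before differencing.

-1.97 pp

Output 0.6% below potential → (y − y*) = -0.6.
i = 1.3 + 0.3 + 0.5 × (0.3 − 2.5) + 0.5 × (-0.6)
   = 1.3 + 0.3 − 1.1 − 0.3 = 0.20
Deviation = -1.77 − 0.20 = -1.97 pp.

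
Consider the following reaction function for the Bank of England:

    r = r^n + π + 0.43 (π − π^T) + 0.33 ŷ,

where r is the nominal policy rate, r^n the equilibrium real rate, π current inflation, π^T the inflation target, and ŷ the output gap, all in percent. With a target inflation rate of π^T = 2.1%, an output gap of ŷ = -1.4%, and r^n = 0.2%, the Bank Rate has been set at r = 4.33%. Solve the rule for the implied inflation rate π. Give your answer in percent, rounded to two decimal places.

Collecting π: r = r^n + (1 + 0.43) π − 0.43 π^T + 0.33 ŷ
1.43 π = 4.33 − 0.2 + 0.43 × 2.1 − 0.33 × (-1.4) = 5.495
π = 5.495 / 1.43 = 3.84

3.84%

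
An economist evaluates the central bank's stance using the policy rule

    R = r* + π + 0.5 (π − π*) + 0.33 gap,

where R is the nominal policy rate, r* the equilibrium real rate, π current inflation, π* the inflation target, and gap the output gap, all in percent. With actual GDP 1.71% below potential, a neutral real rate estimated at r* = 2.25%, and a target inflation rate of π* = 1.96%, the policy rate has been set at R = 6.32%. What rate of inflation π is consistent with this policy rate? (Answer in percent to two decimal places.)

3.74%

Output 1.71% below potential → gap = -1.71.
Collecting π: R = r* + (1 + 0.5) π − 0.5 π* + 0.33 gap
1.5 π = 6.32 − 2.25 + 0.5 × 1.96 − 0.33 × (-1.71) = 5.6143
π = 5.6143 / 1.5 = 3.74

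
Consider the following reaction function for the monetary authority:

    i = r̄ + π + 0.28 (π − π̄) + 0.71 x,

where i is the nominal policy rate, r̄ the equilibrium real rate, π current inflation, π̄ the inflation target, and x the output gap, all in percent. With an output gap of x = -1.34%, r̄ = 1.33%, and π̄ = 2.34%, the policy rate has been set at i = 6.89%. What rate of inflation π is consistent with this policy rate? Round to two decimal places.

5.60%

Collecting π: i = r̄ + (1 + 0.28) π − 0.28 π̄ + 0.71 x
1.28 π = 6.89 − 1.33 + 0.28 × 2.34 − 0.71 × (-1.34) = 7.1666
π = 7.1666 / 1.28 = 5.60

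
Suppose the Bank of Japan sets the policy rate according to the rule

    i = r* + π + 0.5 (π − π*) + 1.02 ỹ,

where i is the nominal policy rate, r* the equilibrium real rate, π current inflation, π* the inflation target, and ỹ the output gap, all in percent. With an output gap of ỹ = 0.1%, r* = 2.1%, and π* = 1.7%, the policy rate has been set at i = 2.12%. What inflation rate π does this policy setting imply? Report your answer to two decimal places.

0.51%

Collecting π: i = r* + (1 + 0.5) π − 0.5 π* + 1.02 ỹ
1.5 π = 2.12 − 2.1 + 0.5 × 1.7 − 1.02 × 0.1 = 0.768
π = 0.768 / 1.5 = 0.51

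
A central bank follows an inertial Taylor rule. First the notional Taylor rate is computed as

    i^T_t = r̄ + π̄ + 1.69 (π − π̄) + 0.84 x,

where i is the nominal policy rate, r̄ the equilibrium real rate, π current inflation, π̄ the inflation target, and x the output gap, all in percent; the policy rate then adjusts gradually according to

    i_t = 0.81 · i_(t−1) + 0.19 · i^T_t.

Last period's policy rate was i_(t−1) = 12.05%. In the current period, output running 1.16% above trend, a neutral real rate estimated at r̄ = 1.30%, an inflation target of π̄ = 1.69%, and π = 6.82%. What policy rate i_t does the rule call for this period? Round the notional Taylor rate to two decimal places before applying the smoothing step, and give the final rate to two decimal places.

Output 1.16% above potential → x = 1.16.
i^T_t = 1.30 + 1.69 + 1.69 × (6.82 − 1.69) + 0.84 × 1.16
   = 1.30 + 1.69 + 8.6697 + 0.9744 = 12.63
i_t = 0.81 × 12.05 + 0.19 × 12.63 = 9.7605 + 2.3997 = 12.16

12.16%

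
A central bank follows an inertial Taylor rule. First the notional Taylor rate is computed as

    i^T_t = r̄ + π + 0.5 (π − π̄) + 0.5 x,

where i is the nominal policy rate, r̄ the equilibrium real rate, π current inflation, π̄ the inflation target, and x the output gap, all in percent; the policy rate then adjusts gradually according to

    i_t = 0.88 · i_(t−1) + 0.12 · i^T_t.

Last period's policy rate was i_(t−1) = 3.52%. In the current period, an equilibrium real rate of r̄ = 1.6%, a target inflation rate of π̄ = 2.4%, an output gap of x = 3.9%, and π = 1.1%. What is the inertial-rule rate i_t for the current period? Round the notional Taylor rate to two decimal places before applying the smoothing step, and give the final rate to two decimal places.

i^T_t = 1.6 + 1.1 + 0.5 × (1.1 − 2.4) + 0.5 × 3.9
   = 1.6 + 1.1 − 0.65 + 1.95 = 4.00
i_t = 0.88 × 3.52 + 0.12 × 4.00 = 3.0976 + 0.48 = 3.58

3.58%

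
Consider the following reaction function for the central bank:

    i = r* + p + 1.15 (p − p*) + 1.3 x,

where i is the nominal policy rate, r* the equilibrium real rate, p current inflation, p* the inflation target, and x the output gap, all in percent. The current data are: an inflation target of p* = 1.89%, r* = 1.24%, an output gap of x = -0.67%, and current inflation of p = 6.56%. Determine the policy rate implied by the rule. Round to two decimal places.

12.30%

i = 1.24 + 6.56 + 1.15 × (6.56 − 1.89) + 1.3 × (-0.67)
   = 1.24 + 6.56 + 5.3705 − 0.871 = 12.30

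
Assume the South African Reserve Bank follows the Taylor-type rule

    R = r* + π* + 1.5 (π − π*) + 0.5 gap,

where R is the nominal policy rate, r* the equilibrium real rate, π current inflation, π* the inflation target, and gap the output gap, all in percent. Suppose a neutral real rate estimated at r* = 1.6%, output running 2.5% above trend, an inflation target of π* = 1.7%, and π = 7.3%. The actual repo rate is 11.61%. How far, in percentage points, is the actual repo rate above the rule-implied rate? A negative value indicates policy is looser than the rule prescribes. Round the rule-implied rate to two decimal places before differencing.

-1.34 pp

Output 2.5% above potential → gap = 2.5.
R = 1.6 + 1.7 + 1.5 × (7.3 − 1.7) + 0.5 × 2.5
   = 1.6 + 1.7 + 8.4 + 1.25 = 12.95
Deviation = 11.61 − 12.95 = -1.34 pp.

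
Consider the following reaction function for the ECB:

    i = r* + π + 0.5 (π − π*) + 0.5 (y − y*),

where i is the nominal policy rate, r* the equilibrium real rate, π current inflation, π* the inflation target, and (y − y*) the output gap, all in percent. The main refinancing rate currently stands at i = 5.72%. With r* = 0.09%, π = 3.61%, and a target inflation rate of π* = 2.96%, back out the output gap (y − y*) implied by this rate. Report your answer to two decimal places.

3.39%

0.5 (y − y*) = 5.72 − 0.09 − 3.61 − 0.5 × (3.61 − 2.96) = 1.695
(y − y*) = 1.695 / 0.5 = 3.39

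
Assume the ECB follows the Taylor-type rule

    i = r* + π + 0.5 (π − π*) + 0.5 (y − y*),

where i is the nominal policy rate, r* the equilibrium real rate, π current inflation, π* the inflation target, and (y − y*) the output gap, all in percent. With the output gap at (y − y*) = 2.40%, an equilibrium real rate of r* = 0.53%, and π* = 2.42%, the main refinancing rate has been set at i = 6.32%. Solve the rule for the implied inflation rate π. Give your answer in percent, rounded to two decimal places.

3.87%

Collecting π: i = r* + (1 + 0.5) π − 0.5 π* + 0.5 (y − y*)
1.5 π = 6.32 − 0.53 + 0.5 × 2.42 − 0.5 × 2.40 = 5.8
π = 5.8 / 1.5 = 3.87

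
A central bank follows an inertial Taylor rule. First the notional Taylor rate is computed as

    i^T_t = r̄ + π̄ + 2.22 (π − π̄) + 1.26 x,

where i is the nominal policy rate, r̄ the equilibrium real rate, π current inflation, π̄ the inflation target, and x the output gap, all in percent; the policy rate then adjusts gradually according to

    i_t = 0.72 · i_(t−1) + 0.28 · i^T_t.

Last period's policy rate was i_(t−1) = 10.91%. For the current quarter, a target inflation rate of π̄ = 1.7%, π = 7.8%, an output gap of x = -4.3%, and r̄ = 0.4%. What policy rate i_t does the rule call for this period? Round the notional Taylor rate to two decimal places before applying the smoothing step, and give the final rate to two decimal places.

10.72%

i^T_t = 0.4 + 1.7 + 2.22 × (7.8 − 1.7) + 1.26 × (-4.3)
   = 0.4 + 1.7 + 13.542 − 5.418 = 10.22
i_t = 0.72 × 10.91 + 0.28 × 10.22 = 7.8552 + 2.8616 = 10.72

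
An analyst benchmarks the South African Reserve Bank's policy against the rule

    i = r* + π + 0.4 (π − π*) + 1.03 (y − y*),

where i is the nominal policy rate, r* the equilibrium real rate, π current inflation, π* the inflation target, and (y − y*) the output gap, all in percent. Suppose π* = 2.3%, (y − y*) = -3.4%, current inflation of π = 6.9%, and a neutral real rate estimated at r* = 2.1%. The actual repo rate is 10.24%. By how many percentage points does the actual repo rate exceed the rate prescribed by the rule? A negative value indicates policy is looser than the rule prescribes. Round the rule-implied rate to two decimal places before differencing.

2.90 pp

i = 2.1 + 6.9 + 0.4 × (6.9 − 2.3) + 1.03 × (-3.4)
   = 2.1 + 6.9 + 1.84 − 3.502 = 7.34
Deviation = 10.24 − 7.34 = 2.90 pp.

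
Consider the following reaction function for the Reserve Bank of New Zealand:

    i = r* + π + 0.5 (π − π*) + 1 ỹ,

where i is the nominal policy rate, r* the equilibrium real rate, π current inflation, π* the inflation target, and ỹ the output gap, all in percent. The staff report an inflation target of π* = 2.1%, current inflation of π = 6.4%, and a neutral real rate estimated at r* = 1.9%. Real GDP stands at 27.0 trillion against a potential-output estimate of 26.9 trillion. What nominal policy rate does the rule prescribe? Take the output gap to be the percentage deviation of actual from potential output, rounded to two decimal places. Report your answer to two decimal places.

Output gap = 100 × (27.0 − 26.9) / 26.9 = 0.37%.
i = 1.90 + 6.40 + 0.5 × (6.40 − 2.10) + 1 × 0.37
   = 1.90 + 6.4 + 2.15 + 0.37 = 10.82

10.82%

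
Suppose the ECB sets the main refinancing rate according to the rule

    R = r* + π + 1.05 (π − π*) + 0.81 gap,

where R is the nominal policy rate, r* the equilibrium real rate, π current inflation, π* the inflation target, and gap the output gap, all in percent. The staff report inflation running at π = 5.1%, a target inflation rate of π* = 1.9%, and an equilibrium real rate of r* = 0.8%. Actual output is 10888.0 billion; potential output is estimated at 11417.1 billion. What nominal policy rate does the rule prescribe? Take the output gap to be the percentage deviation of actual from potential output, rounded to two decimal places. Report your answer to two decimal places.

5.51%

Output gap = 100 × (10888.0 − 11417.1) / 11417.1 = -4.63%.
R = 0.80 + 5.10 + 1.05 × (5.10 − 1.90) + 0.81 × (-4.63)
   = 0.80 + 5.1 + 3.36 − 3.7503 = 5.51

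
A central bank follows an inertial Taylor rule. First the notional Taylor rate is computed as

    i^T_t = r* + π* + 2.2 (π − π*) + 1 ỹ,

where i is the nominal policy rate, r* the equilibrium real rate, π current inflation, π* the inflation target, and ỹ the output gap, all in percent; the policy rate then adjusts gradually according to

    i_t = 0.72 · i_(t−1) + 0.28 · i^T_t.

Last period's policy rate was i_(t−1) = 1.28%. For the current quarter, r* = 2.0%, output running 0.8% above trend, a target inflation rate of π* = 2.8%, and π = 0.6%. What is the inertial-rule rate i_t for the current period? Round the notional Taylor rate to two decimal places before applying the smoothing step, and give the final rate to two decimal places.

Output 0.8% above potential → ỹ = 0.8.
i^T_t = 2.0 + 2.8 + 2.2 × (0.6 − 2.8) + 1 × 0.8
   = 2.0 + 2.8 − 4.84 + 0.8 = 0.76
i_t = 0.72 × 1.28 + 0.28 × 0.76 = 0.9216 + 0.2128 = 1.13

1.13%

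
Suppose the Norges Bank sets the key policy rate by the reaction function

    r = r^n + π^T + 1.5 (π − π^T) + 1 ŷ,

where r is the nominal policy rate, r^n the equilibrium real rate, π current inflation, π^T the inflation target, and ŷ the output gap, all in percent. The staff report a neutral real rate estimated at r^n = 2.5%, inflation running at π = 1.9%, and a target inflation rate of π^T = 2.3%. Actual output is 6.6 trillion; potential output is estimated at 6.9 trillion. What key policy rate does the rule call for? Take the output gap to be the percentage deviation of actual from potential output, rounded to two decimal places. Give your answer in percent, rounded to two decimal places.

-0.15%

Output gap = 100 × (6.6 − 6.9) / 6.9 = -4.35%.
r = 2.50 + 2.30 + 1.5 × (1.90 − 2.30) + 1 × (-4.35)
   = 2.50 + 2.3 − 0.6 − 4.35 = -0.15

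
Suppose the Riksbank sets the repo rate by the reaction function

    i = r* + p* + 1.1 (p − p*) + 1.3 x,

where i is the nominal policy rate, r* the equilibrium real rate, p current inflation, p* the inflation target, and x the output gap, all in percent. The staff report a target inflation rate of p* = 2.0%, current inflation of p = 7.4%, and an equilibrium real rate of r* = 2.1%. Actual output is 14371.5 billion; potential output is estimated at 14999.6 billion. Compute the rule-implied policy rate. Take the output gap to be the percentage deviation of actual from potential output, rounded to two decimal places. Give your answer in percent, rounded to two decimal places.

4.59%

Output gap = 100 × (14371.5 − 14999.6) / 14999.6 = -4.19%.
i = 2.10 + 2.00 + 1.1 × (7.40 − 2.00) + 1.3 × (-4.19)
   = 2.10 + 2 + 5.94 − 5.447 = 4.59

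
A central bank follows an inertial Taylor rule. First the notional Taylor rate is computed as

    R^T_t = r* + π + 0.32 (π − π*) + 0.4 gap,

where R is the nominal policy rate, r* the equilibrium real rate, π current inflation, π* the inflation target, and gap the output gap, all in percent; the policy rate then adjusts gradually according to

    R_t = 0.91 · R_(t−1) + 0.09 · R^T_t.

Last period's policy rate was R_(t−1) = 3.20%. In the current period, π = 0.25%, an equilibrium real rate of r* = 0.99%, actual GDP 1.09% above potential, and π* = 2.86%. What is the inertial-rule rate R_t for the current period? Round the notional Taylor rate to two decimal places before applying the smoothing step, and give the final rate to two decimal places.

2.99%

Output 1.09% above potential → gap = 1.09.
R^T_t = 0.99 + 0.25 + 0.32 × (0.25 − 2.86) + 0.4 × 1.09
   = 0.99 + 0.25 − 0.8352 + 0.436 = 0.84
R_t = 0.91 × 3.20 + 0.09 × 0.84 = 2.912 + 0.0756 = 2.99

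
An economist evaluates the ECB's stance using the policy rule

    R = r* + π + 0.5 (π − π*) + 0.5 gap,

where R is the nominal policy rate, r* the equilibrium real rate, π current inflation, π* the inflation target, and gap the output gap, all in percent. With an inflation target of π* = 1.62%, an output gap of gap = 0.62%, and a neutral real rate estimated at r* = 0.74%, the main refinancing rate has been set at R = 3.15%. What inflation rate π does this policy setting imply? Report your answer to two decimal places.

1.94%

Collecting π: R = r* + (1 + 0.5) π − 0.5 π* + 0.5 gap
1.5 π = 3.15 − 0.74 + 0.5 × 1.62 − 0.5 × 0.62 = 2.91
π = 2.91 / 1.5 = 1.94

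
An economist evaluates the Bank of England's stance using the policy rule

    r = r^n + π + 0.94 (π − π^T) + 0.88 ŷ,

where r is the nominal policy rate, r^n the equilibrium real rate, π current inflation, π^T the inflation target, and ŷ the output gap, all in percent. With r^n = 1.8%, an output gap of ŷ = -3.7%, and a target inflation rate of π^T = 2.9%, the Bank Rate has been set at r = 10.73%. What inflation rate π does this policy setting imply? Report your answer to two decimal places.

Collecting π: r = r^n + (1 + 0.94) π − 0.94 π^T + 0.88 ŷ
1.94 π = 10.73 − 1.8 + 0.94 × 2.9 − 0.88 × (-3.7) = 14.912
π = 14.912 / 1.94 = 7.69

7.69%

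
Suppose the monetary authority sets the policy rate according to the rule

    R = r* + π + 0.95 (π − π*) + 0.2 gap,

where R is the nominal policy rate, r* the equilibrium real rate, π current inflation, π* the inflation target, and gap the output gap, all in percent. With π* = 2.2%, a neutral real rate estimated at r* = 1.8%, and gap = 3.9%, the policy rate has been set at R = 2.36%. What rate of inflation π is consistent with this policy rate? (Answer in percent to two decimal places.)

Collecting π: R = r* + (1 + 0.95) π − 0.95 π* + 0.2 gap
1.95 π = 2.36 − 1.8 + 0.95 × 2.2 − 0.2 × 3.9 = 1.87
π = 1.87 / 1.95 = 0.96

0.96%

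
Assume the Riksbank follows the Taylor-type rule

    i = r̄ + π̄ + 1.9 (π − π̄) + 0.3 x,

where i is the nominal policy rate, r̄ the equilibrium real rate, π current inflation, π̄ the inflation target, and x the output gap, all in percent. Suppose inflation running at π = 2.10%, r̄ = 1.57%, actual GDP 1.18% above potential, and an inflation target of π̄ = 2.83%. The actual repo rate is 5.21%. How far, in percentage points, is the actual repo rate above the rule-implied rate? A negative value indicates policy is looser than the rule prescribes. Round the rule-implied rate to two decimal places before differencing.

1.84 pp

Output 1.18% above potential → x = 1.18.
i = 1.57 + 2.83 + 1.9 × (2.10 − 2.83) + 0.3 × 1.18
   = 1.57 + 2.83 − 1.387 + 0.354 = 3.37
Deviation = 5.21 − 3.37 = 1.84 pp.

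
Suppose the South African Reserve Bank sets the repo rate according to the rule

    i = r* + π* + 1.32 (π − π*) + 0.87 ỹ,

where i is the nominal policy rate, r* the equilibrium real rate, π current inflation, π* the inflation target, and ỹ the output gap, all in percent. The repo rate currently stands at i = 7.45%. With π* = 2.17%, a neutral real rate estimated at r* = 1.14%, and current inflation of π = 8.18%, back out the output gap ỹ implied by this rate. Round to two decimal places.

0.87 ỹ = 7.45 − 1.14 − 2.17 − 1.32 × (8.18 − 2.17) = -3.7932
ỹ = -3.7932 / 0.87 = -4.36

-4.36%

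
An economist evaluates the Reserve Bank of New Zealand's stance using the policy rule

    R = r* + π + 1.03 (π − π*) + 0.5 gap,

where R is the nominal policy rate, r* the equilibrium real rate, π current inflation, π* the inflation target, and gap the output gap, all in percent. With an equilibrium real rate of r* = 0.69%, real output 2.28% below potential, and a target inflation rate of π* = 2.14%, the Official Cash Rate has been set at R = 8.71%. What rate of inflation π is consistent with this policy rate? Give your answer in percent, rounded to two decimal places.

5.60%

Output 2.28% below potential → gap = -2.28.
Collecting π: R = r* + (1 + 1.03) π − 1.03 π* + 0.5 gap
2.03 π = 8.71 − 0.69 + 1.03 × 2.14 − 0.5 × (-2.28) = 11.3642
π = 11.3642 / 2.03 = 5.60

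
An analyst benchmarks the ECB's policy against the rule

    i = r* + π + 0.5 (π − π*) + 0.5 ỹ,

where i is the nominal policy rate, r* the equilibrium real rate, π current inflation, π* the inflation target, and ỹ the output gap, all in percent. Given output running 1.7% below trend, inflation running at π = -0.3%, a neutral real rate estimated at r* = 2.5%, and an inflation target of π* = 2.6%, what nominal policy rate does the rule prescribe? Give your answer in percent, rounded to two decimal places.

-0.10%

Output 1.7% below potential → ỹ = -1.7.
i = 2.5 + (-0.3) + 0.5 × (-0.3 − 2.6) + 0.5 × (-1.7)
   = 2.5 − 0.3 − 1.45 − 0.85 = -0.10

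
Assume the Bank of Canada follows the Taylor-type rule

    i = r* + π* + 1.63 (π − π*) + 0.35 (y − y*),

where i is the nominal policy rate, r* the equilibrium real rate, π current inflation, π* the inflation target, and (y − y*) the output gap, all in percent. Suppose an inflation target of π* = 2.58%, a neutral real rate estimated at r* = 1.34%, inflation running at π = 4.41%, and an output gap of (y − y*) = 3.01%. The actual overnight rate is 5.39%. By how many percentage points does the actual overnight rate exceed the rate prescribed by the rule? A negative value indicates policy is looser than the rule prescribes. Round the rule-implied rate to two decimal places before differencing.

-2.57 pp

i = 1.34 + 2.58 + 1.63 × (4.41 − 2.58) + 0.35 × 3.01
   = 1.34 + 2.58 + 2.9829 + 1.0535 = 7.96
Deviation = 5.39 − 7.96 = -2.57 pp.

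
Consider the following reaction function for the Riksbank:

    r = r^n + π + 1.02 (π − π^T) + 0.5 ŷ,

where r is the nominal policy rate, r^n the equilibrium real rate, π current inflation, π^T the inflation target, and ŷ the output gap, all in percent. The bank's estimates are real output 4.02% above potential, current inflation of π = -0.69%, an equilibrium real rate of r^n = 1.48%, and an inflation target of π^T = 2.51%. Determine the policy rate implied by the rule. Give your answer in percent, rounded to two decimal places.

Output 4.02% above potential → ŷ = 4.02.
r = 1.48 + (-0.69) + 1.02 × (-0.69 − 2.51) + 0.5 × 4.02
   = 1.48 − 0.69 − 3.264 + 2.01 = -0.46

-0.46%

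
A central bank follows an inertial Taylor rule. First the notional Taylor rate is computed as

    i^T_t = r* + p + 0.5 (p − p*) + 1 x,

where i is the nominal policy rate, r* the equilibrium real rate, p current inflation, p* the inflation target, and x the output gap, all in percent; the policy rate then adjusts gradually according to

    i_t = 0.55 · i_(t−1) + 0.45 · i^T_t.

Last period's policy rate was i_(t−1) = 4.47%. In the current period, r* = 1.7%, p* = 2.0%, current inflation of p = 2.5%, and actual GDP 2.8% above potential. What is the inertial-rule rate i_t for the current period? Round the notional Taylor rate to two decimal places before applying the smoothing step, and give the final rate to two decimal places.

5.72%

Output 2.8% above potential → x = 2.8.
i^T_t = 1.7 + 2.5 + 0.5 × (2.5 − 2.0) + 1 × 2.8
   = 1.7 + 2.5 + 0.25 + 2.8 = 7.25
i_t = 0.55 × 4.47 + 0.45 × 7.25 = 2.4585 + 3.2625 = 5.72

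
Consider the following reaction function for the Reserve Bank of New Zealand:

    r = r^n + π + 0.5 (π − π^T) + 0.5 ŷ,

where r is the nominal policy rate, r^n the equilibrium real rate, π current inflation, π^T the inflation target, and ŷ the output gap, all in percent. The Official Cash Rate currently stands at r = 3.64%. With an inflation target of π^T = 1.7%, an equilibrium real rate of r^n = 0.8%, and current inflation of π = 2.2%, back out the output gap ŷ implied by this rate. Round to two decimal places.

0.78%

0.5 ŷ = 3.64 − 0.8 − 2.2 − 0.5 × (2.2 − 1.7) = 0.39
ŷ = 0.39 / 0.5 = 0.78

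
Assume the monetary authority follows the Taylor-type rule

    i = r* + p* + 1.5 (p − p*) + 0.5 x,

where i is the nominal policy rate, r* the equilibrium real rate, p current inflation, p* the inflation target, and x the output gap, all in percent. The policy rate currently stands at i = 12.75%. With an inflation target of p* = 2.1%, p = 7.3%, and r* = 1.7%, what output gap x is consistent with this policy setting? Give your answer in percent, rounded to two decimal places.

2.30%

0.5 x = 12.75 − 1.7 − 2.1 − 1.5 × (7.3 − 2.1) = 1.15
x = 1.15 / 0.5 = 2.30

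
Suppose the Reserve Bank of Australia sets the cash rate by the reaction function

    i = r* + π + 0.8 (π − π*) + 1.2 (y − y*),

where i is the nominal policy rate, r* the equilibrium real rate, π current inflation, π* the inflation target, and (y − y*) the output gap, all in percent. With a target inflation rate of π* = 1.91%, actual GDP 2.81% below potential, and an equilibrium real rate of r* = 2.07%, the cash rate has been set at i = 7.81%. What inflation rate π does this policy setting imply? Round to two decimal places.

5.91%

Output 2.81% below potential → (y − y*) = -2.81.
Collecting π: i = r* + (1 + 0.8) π − 0.8 π* + 1.2 (y − y*)
1.8 π = 7.81 − 2.07 + 0.8 × 1.91 − 1.2 × (-2.81) = 10.64
π = 10.64 / 1.8 = 5.91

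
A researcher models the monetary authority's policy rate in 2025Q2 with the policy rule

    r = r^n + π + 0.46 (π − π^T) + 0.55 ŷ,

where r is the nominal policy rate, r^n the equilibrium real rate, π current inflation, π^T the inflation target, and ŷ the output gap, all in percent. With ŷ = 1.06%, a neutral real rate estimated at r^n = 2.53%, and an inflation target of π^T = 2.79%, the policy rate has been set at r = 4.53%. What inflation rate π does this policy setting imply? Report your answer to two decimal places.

1.85%

Collecting π: r = r^n + (1 + 0.46) π − 0.46 π^T + 0.55 ŷ
1.46 π = 4.53 − 2.53 + 0.46 × 2.79 − 0.55 × 1.06 = 2.7004
π = 2.7004 / 1.46 = 1.85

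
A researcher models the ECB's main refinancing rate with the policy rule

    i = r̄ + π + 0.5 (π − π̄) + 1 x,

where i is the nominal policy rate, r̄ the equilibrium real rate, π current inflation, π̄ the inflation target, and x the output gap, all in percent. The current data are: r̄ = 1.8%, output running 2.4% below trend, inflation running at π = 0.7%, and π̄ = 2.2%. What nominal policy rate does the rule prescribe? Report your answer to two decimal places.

-0.65%

Output 2.4% below potential → x = -2.4.
i = 1.8 + 0.7 + 0.5 × (0.7 − 2.2) + 1 × (-2.4)
   = 1.8 + 0.7 − 0.75 − 2.4 = -0.65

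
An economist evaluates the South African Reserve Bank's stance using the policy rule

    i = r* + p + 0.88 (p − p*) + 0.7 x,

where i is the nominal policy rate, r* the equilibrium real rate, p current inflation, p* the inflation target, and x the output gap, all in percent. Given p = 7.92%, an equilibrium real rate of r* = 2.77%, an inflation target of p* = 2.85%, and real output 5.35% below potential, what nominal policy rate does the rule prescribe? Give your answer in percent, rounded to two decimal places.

Output 5.35% below potential → x = -5.35.
i = 2.77 + 7.92 + 0.88 × (7.92 − 2.85) + 0.7 × (-5.35)
   = 2.77 + 7.92 + 4.4616 − 3.745 = 11.41

11.41%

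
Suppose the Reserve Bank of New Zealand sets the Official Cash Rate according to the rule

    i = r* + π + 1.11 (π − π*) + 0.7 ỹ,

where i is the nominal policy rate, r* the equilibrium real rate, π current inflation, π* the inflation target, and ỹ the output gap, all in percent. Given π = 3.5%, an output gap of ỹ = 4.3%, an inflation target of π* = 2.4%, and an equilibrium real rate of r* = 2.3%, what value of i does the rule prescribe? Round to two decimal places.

10.03%

i = 2.3 + 3.5 + 1.11 × (3.5 − 2.4) + 0.7 × 4.3
   = 2.3 + 3.5 + 1.221 + 3.01 = 10.03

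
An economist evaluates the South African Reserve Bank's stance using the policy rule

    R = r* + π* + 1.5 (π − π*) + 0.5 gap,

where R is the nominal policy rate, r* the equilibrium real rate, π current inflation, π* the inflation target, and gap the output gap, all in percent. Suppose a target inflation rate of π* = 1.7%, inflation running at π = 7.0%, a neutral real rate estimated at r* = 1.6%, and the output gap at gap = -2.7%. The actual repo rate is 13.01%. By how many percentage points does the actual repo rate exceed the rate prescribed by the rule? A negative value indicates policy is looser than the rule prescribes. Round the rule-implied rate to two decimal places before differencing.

3.11 pp

R = 1.6 + 1.7 + 1.5 × (7.0 − 1.7) + 0.5 × (-2.7)
   = 1.6 + 1.7 + 7.95 − 1.35 = 9.90
Deviation = 13.01 − 9.90 = 3.11 pp.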